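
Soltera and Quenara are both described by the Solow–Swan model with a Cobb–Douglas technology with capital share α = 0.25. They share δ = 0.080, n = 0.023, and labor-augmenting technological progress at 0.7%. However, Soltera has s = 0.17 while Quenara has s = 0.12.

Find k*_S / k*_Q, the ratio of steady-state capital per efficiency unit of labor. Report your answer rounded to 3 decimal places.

Steady-state k* = [s/(n + g + δ)]^(1/(1−α)), so the ratio is [ (s_S/(n + g + δ)_S) / (s_Q/(n + g + δ)_Q) ]^1.3333.
s_S/(n + g + δ)_S = 0.17/0.110 = 1.5455; s_Q/(n + g + δ)_Q = 0.12/0.110 = 1.0909.
Ratio = (1.5455/1.0909)^1.3333 = 1.4167^1.3333 ≈ 1.5911

k*_S / k*_Q ≈ 1.591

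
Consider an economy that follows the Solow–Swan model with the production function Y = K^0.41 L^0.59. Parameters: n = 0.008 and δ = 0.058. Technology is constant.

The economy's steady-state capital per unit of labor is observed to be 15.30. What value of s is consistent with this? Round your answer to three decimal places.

At the steady state, Δk = 0, so s·k^α = (n + δ)·k.
So s / (n + δ) = (k*)^(1−α) = 15.30^0.59 = 5.0000.
Therefore s = 5.0000 × (n + δ) = 5.0000 × 0.066 = 0.3300.

s ≈ 0.330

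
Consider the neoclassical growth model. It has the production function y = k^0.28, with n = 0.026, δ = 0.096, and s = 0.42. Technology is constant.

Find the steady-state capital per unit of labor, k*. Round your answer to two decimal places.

k* = 5.57

In steady state, investment equals break-even investment: s·k^α = (n + δ)·k.
Rearranging, k^(1−α) = s / (n + δ).
k^0.72 = 0.42 / (0.026 + 0.096) = 0.42 / 0.122 = 3.4426
k* = 3.4426^(1/0.72) ≈ 5.5677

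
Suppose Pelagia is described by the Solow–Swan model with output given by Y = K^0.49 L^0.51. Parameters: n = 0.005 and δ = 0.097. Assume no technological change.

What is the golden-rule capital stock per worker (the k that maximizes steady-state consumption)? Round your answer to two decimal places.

k_gold ≈ 21.70

The golden rule sets f'(k) = n + δ, i.e. α·k^(α−1) = n + δ.
So k^(1−α) = α / (n + δ) = 0.49 / 0.102 = 4.8039.
k_gold = 4.8039^(1/0.51) ≈ 21.7000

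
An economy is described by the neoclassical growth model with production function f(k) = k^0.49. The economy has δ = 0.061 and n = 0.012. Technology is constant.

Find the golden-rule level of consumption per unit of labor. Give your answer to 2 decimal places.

c_gold ≈ 3.18

At the golden rule, f'(k) = n + δ, so α·k^(α−1) = n + δ and k_gold = (α/(n + δ))^(1/(1−α)).
k_gold = (0.49/0.073)^(1/0.51) = 6.7123^1.9608 ≈ 41.8147
c_gold = f(k_gold) − (n + δ)·k_gold = 6.2295 − 0.073×41.8147 ≈ 3.1770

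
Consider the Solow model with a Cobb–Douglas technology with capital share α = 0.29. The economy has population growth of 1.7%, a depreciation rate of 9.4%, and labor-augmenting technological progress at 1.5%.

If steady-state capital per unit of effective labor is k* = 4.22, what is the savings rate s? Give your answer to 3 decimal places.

s ≈ 0.350

Steady state requires s·f(k) = (n + g + δ)·k, i.e. s·k^α = (n + g + δ)·k.
So s / (n + g + δ) = (k*)^(1−α) = 4.22^0.71 = 2.7795.
Therefore s = 2.7795 × (n + g + δ) = 2.7795 × 0.126 = 0.3502.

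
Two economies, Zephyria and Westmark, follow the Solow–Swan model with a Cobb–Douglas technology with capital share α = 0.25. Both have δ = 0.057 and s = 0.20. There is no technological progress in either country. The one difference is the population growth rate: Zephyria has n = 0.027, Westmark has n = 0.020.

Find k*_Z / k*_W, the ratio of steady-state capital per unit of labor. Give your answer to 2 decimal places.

ratio ≈ 0.89

Steady-state k* = [s/(n + δ)]^(1/(1−α)), so the ratio is [ (s_Z/(n + δ)_Z) / (s_W/(n + δ)_W) ]^1.3333.
s_Z/(n + δ)_Z = 0.20/0.084 = 2.3810; s_W/(n + δ)_W = 0.20/0.077 = 2.5974.
Ratio = (2.3810/2.5974)^1.3333 = 0.9167^1.3333 ≈ 0.8905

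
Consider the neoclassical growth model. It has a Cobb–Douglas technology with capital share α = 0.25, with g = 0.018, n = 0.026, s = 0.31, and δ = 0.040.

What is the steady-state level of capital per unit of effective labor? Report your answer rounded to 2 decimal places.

k* = 5.70

Steady state requires s·f(k) = (n + g + δ)·k, i.e. s·k^α = (n + g + δ)·k.
Rearranging, k^(1−α) = s / (n + g + δ).
k^0.75 = 0.31 / (0.026 + 0.018 + 0.040) = 0.31 / 0.084 = 3.6905
k* = 3.6905^(1/0.75) ≈ 5.7031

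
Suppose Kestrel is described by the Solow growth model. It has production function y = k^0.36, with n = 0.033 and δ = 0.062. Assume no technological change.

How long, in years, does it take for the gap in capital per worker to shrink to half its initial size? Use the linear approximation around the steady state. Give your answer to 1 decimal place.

Near the steady state the convergence rate is λ = (1 − α)(n + δ).
λ = (1 − 0.36) × 0.095 = 0.64 × 0.095 = 0.0608
Half-life = ln 2 / λ = 0.6931 / 0.0608 ≈ 11.40 years

half-life ≈ 11.4 years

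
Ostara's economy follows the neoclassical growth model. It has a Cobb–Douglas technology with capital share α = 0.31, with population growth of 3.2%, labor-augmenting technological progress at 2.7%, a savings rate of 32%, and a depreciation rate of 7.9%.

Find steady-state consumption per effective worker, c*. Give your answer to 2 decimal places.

In steady state, investment equals break-even investment: s·k^α = (n + g + δ)·k.
Dividing both sides by k: k^(1−α) = s / (n + g + δ).
k^0.69 = 0.32 / (0.032 + 0.027 + 0.079) = 0.32 / 0.138 = 2.3188
k* = 2.3188^(1/0.69) ≈ 3.3835
y* = (k*)^α = 3.3835^0.31 ≈ 1.4592
c* = (1 − s)·y* = (1 − 0.32) × 1.4592 ≈ 0.9923

c* = 0.99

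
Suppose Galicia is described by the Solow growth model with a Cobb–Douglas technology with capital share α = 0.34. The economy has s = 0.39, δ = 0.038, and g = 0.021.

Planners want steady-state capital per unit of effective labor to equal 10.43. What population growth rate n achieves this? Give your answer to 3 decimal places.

Steady state requires s·f(k) = (n + g + δ)·k, i.e. s·k^α = (n + g + δ)·k.
So s / (n + g + δ) = (k*)^(1−α) = 10.43^0.66 = 4.6997.
Therefore n + g + δ = s / 4.6997 = 0.39 / 4.6997 = 0.0830, so n = 0.0830 − 0.059 = 0.0240.

n ≈ 0.024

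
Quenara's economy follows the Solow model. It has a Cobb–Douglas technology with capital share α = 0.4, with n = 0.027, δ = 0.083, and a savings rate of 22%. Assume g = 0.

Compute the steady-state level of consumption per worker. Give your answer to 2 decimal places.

c* ≈ 1.24

Steady state requires s·f(k) = (n + δ)·k, i.e. s·k^α = (n + δ)·k.
Dividing both sides by k: k^(1−α) = s / (n + δ).
k^0.6 = 0.22 / (0.027 + 0.083) = 0.22 / 0.110 = 2.0000
k* = 2.0000^(1/0.6) ≈ 3.1748
y* = (k*)^α = 3.1748^0.4 ≈ 1.5874
c* = (1 − s)·y* = (1 − 0.22) × 1.5874 ≈ 1.2382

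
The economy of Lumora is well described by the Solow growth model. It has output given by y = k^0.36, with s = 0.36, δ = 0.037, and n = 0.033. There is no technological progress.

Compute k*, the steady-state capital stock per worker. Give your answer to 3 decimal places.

k* = 12.920

Steady state requires s·f(k) = (n + δ)·k, i.e. s·k^α = (n + δ)·k.
Rearranging, k^(1−α) = s / (n + δ).
k^0.64 = 0.36 / (0.033 + 0.037) = 0.36 / 0.070 = 5.1429
k* = 5.1429^(1/0.64) ≈ 12.9200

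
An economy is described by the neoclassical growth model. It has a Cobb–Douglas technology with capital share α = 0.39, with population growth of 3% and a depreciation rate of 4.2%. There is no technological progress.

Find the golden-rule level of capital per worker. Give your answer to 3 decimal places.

The golden rule sets f'(k) = n + δ, i.e. α·k^(α−1) = n + δ.
So k^(1−α) = α / (n + δ) = 0.39 / 0.072 = 5.4167.
k_gold = 5.4167^(1/0.61) ≈ 15.9531

k_gold ≈ 15.953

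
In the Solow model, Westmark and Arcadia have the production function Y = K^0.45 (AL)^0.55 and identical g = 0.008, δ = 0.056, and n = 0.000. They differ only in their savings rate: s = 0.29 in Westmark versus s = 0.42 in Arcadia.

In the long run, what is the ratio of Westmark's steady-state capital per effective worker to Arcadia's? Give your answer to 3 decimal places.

k*_W / k*_A ≈ 0.510

Steady-state k* = [s/(n + g + δ)]^(1/(1−α)), so the ratio is [ (s_W/(n + g + δ)_W) / (s_A/(n + g + δ)_A) ]^1.8182.
s_W/(n + g + δ)_W = 0.29/0.064 = 4.5313; s_A/(n + g + δ)_A = 0.42/0.064 = 6.5625.
Ratio = (4.5313/6.5625)^1.8182 = 0.6905^1.8182 ≈ 0.5100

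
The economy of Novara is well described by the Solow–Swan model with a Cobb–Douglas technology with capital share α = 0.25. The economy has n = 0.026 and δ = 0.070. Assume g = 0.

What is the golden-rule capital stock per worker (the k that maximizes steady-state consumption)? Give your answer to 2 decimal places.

k_gold ≈ 3.58

The golden rule sets f'(k) = n + δ, i.e. α·k^(α−1) = n + δ.
So k^(1−α) = α / (n + δ) = 0.25 / 0.096 = 2.6042.
k_gold = 2.6042^(1/0.75) ≈ 3.5829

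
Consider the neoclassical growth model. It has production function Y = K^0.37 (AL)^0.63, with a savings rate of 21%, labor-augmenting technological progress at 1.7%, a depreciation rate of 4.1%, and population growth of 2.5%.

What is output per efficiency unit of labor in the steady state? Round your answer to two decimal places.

At the steady state, Δk = 0, so s·k^α = (n + g + δ)·k.
Dividing both sides by k: k^(1−α) = s / (n + g + δ).
k^0.63 = 0.21 / (0.025 + 0.017 + 0.041) = 0.21 / 0.083 = 2.5301
k* = 2.5301^(1/0.63) ≈ 4.3642
y* = (k*)^α = 4.3642^0.37 ≈ 1.7249

y* = 1.72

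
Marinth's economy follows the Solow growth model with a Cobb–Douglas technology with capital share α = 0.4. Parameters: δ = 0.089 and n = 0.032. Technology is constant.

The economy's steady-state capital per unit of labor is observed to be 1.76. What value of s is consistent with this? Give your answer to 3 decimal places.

At the steady state, Δk = 0, so s·k^α = (n + δ)·k.
So s / (n + δ) = (k*)^(1−α) = 1.76^0.6 = 1.4038.
Therefore s = 1.4038 × (n + δ) = 1.4038 × 0.121 = 0.1699.

s ≈ 0.170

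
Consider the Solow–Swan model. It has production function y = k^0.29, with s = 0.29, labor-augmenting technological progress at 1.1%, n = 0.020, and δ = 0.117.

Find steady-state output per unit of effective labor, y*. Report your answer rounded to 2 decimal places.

y* ≈ 1.32

At the steady state, Δk = 0, so s·k^α = (n + g + δ)·k.
Dividing both sides by k: k^(1−α) = s / (n + g + δ).
k^0.71 = 0.29 / (0.020 + 0.011 + 0.117) = 0.29 / 0.148 = 1.9595
k* = 1.9595^(1/0.71) ≈ 2.5791
y* = (k*)^α = 2.5791^0.29 ≈ 1.3162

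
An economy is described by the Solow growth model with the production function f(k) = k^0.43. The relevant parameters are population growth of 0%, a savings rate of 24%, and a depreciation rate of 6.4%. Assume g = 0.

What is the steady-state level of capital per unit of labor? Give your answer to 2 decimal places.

In steady state, investment equals break-even investment: s·k^α = (n + δ)·k.
Rearranging, k^(1−α) = s / (n + δ).
k^0.57 = 0.24 / (0.000 + 0.064) = 0.24 / 0.064 = 3.7500
k* = 3.7500^(1/0.57) ≈ 10.1642

k* ≈ 10.16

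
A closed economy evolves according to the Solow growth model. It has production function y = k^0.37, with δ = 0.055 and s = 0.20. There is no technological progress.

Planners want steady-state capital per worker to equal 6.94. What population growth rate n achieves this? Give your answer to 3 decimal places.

At the steady state, Δk = 0, so s·k^α = (n + δ)·k.
So s / (n + δ) = (k*)^(1−α) = 6.94^0.63 = 3.3889.
Therefore n + δ = s / 3.3889 = 0.20 / 3.3889 = 0.0590, so n = 0.0590 − 0.055 = 0.0040.

n ≈ 0.004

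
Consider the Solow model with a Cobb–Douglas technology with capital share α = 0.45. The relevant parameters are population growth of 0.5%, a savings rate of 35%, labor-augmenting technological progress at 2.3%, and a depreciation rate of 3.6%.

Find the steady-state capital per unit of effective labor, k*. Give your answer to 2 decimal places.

k* ≈ 21.96

At the steady state, Δk = 0, so s·k^α = (n + g + δ)·k.
Rearranging, k^(1−α) = s / (n + g + δ).
k^0.55 = 0.35 / (0.005 + 0.023 + 0.036) = 0.35 / 0.064 = 5.4688
k* = 5.4688^(1/0.55) ≈ 21.9595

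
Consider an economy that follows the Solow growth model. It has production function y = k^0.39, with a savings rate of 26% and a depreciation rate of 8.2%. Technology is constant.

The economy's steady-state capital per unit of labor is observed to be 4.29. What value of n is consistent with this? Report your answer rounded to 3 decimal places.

n ≈ 0.025

Steady state requires s·f(k) = (n + δ)·k, i.e. s·k^α = (n + δ)·k.
So s / (n + δ) = (k*)^(1−α) = 4.29^0.61 = 2.4311.
Therefore n + δ = s / 2.4311 = 0.26 / 2.4311 = 0.1069, so n = 0.1069 − 0.082 = 0.0249.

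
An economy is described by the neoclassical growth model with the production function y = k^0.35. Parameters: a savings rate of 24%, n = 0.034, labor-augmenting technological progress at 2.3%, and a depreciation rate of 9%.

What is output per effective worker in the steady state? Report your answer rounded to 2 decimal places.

Steady state requires s·f(k) = (n + g + δ)·k, i.e. s·k^α = (n + g + δ)·k.
Dividing both sides by k: k^(1−α) = s / (n + g + δ).
k^0.65 = 0.24 / (0.034 + 0.023 + 0.090) = 0.24 / 0.147 = 1.6327
k* = 1.6327^(1/0.65) ≈ 2.1259
y* = (k*)^α = 2.1259^0.35 ≈ 1.3021

y* = 1.30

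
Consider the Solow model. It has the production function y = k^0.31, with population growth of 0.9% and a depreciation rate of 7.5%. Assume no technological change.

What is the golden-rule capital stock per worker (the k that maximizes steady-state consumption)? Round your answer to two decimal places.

The golden rule sets f'(k) = n + δ, i.e. α·k^(α−1) = n + δ.
So k^(1−α) = α / (n + δ) = 0.31 / 0.084 = 3.6905.
k_gold = 3.6905^(1/0.69) ≈ 6.6353

k_gold ≈ 6.64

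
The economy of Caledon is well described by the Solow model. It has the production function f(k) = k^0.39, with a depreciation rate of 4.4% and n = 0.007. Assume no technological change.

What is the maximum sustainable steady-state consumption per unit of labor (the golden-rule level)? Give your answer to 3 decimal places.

At the golden rule, f'(k) = n + δ, so α·k^(α−1) = n + δ and k_gold = (α/(n + δ))^(1/(1−α)).
k_gold = (0.39/0.051)^(1/0.61) = 7.6471^1.6393 ≈ 28.0748
c_gold = f(k_gold) − (n + δ)·k_gold = 3.6715 − 0.051×28.0748 ≈ 2.2397

c_gold ≈ 2.240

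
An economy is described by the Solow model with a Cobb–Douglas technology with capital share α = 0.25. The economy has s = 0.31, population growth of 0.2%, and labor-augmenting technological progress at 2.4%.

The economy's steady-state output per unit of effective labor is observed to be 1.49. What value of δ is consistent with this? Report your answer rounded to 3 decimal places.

In steady state, investment equals break-even investment: s·k^α = (n + g + δ)·k.
Since y* = [s/(n + g + δ)]^(α/(1−α)), we have s/(n + g + δ) = (y*)^((1−α)/α) = 1.49^3 = 3.3079.
Therefore n + g + δ = s / 3.3079 = 0.31 / 3.3079 = 0.0937, so δ = 0.0937 − 0.026 = 0.0677.

δ ≈ 0.068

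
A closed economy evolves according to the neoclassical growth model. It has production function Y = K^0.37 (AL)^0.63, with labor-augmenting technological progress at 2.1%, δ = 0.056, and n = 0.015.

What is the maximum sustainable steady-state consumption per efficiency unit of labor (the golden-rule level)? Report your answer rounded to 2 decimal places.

c_gold ≈ 1.43

At the golden rule, f'(k) = n + g + δ, so α·k^(α−1) = n + g + δ and k_gold = (α/(n + g + δ))^(1/(1−α)).
k_gold = (0.37/0.092)^(1/0.63) = 4.0217^1.5873 ≈ 9.1071
c_gold = f(k_gold) − (n + g + δ)·k_gold = 2.2645 − 0.092×9.1071 ≈ 1.4266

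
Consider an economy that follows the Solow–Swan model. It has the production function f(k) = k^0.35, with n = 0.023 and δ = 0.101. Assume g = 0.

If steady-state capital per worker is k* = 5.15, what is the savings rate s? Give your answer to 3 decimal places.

s ≈ 0.360

At the steady state, Δk = 0, so s·k^α = (n + δ)·k.
So s / (n + δ) = (k*)^(1−α) = 5.15^0.65 = 2.9018.
Therefore s = 2.9018 × (n + δ) = 2.9018 × 0.124 = 0.3598.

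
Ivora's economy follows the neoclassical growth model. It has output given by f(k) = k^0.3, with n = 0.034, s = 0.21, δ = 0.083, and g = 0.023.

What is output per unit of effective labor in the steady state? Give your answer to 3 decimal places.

y* = 1.190

In steady state, investment equals break-even investment: s·k^α = (n + g + δ)·k.
Rearranging, k^(1−α) = s / (n + g + δ).
k^0.7 = 0.21 / (0.034 + 0.023 + 0.083) = 0.21 / 0.140 = 1.5000
k* = 1.5000^(1/0.7) ≈ 1.7847
y* = (k*)^α = 1.7847^0.3 ≈ 1.1898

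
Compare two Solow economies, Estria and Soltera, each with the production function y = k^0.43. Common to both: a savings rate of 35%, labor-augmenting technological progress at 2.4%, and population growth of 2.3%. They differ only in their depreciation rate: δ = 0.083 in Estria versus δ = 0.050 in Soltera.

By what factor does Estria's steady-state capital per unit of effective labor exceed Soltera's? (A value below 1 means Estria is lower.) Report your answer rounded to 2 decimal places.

Steady-state k* = [s/(n + g + δ)]^(1/(1−α)), so the ratio is [ (s_E/(n + g + δ)_E) / (s_S/(n + g + δ)_S) ]^1.7544.
s_E/(n + g + δ)_E = 0.35/0.130 = 2.6923; s_S/(n + g + δ)_S = 0.35/0.097 = 3.6082.
Ratio = (2.6923/3.6082)^1.7544 = 0.7462^1.7544 ≈ 0.5983

k*_E / k*_S ≈ 0.60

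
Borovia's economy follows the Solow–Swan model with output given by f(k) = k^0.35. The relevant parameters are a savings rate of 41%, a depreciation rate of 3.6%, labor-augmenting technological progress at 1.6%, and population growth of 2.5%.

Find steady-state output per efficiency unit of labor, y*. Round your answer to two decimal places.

In steady state, investment equals break-even investment: s·k^α = (n + g + δ)·k.
Dividing both sides by k: k^(1−α) = s / (n + g + δ).
k^0.65 = 0.41 / (0.025 + 0.016 + 0.036) = 0.41 / 0.077 = 5.3247
k* = 5.3247^(1/0.65) ≈ 13.1032
y* = (k*)^α = 13.1032^0.35 ≈ 2.4608

y* = 2.46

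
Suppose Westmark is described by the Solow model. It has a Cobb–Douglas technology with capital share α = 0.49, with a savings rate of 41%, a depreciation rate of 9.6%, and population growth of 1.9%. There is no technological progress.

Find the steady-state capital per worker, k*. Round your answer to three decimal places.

k* = 12.093

Steady state requires s·f(k) = (n + δ)·k, i.e. s·k^α = (n + δ)·k.
Rearranging, k^(1−α) = s / (n + δ).
k^0.51 = 0.41 / (0.019 + 0.096) = 0.41 / 0.115 = 3.5652
k* = 3.5652^(1/0.51) ≈ 12.0925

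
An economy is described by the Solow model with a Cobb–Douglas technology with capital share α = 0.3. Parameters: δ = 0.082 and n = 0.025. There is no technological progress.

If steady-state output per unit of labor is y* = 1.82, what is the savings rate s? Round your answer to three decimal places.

s ≈ 0.433

Steady state requires s·f(k) = (n + δ)·k, i.e. s·k^α = (n + δ)·k.
Since y* = [s/(n + δ)]^(α/(1−α)), we have s/(n + δ) = (y*)^((1−α)/α) = 1.82^2.3333 = 4.0441.
Therefore s = 4.0441 × (n + δ) = 4.0441 × 0.107 = 0.4327.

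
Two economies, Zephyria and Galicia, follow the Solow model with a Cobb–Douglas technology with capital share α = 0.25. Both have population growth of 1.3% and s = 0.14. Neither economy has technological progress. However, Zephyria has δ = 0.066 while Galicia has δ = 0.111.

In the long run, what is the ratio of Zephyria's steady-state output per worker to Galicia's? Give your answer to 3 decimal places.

ratio ≈ 1.162

Steady-state y* = [s/(n + δ)]^(α/(1−α)), so the ratio is [ (s_Z/(n + δ)_Z) / (s_G/(n + δ)_G) ]^0.3333.
s_Z/(n + δ)_Z = 0.14/0.079 = 1.7722; s_G/(n + δ)_G = 0.14/0.124 = 1.1290.
Ratio = (1.7722/1.1290)^0.3333 = 1.5697^0.3333 ≈ 1.1622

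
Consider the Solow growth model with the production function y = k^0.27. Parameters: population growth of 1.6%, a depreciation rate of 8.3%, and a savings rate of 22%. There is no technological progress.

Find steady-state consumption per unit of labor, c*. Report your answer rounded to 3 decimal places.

c* = 1.048

Steady state requires s·f(k) = (n + δ)·k, i.e. s·k^α = (n + δ)·k.
Dividing both sides by k: k^(1−α) = s / (n + δ).
k^0.73 = 0.22 / (0.016 + 0.083) = 0.22 / 0.099 = 2.2222
k* = 2.2222^(1/0.73) ≈ 2.9857
y* = (k*)^α = 2.9857^0.27 ≈ 1.3436
c* = (1 − s)·y* = (1 − 0.22) × 1.3436 ≈ 1.0480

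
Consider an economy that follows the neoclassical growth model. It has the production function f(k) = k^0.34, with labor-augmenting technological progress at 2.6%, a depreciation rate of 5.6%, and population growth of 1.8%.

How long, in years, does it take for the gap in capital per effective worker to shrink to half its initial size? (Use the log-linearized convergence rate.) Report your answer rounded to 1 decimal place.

Near the steady state the convergence rate is λ = (1 − α)(n + g + δ).
λ = (1 − 0.34) × 0.100 = 0.66 × 0.100 = 0.0660
Half-life = ln 2 / λ = 0.6931 / 0.0660 ≈ 10.50 years

half-life ≈ 10.5 years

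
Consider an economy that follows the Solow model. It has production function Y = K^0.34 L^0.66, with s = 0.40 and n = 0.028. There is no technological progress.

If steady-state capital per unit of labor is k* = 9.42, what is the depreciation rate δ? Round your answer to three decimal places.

δ ≈ 0.063

Steady state requires s·f(k) = (n + δ)·k, i.e. s·k^α = (n + δ)·k.
So s / (n + δ) = (k*)^(1−α) = 9.42^0.66 = 4.3941.
Therefore n + δ = s / 4.3941 = 0.40 / 4.3941 = 0.0910, so δ = 0.0910 − 0.028 = 0.0630.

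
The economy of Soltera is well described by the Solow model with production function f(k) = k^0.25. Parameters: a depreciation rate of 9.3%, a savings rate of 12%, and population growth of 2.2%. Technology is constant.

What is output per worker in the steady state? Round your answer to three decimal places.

y* = 1.014

In steady state, investment equals break-even investment: s·k^α = (n + δ)·k.
Dividing both sides by k: k^(1−α) = s / (n + δ).
k^0.75 = 0.12 / (0.022 + 0.093) = 0.12 / 0.115 = 1.0435
k* = 1.0435^(1/0.75) ≈ 1.0584
y* = (k*)^α = 1.0584^0.25 ≈ 1.0143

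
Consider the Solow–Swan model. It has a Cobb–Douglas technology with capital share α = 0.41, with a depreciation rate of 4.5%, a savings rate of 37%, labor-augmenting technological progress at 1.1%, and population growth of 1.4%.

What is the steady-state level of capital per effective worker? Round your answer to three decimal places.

In steady state, investment equals break-even investment: s·k^α = (n + g + δ)·k.
Dividing both sides by k: k^(1−α) = s / (n + g + δ).
k^0.59 = 0.37 / (0.014 + 0.011 + 0.045) = 0.37 / 0.070 = 5.2857
k* = 5.2857^(1/0.59) ≈ 16.8112

k* = 16.811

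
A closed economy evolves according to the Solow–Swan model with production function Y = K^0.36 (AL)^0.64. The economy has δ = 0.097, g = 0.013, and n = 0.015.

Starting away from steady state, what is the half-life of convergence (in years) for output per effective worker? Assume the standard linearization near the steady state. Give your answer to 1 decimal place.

Near the steady state the convergence rate is λ = (1 − α)(n + g + δ).
λ = (1 − 0.36) × 0.125 = 0.64 × 0.125 = 0.0800
Half-life = ln 2 / λ = 0.6931 / 0.0800 ≈ 8.66 years

t_½ ≈ 8.7 years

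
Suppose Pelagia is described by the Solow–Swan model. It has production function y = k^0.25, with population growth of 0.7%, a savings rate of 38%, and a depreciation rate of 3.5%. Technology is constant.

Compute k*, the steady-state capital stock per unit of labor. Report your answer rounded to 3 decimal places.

At the steady state, Δk = 0, so s·k^α = (n + δ)·k.
Dividing both sides by k: k^(1−α) = s / (n + δ).
k^0.75 = 0.38 / (0.007 + 0.035) = 0.38 / 0.042 = 9.0476
k* = 9.0476^(1/0.75) ≈ 18.8529

k* ≈ 18.853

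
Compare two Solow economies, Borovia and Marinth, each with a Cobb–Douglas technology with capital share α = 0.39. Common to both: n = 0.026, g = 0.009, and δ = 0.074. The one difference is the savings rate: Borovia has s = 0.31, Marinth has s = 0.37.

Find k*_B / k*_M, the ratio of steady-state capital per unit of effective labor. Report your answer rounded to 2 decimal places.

k*_B / k*_M ≈ 0.75

Steady-state k* = [s/(n + g + δ)]^(1/(1−α)), so the ratio is [ (s_B/(n + g + δ)_B) / (s_M/(n + g + δ)_M) ]^1.6393.
s_B/(n + g + δ)_B = 0.31/0.109 = 2.8440; s_M/(n + g + δ)_M = 0.37/0.109 = 3.3945.
Ratio = (2.8440/3.3945)^1.6393 = 0.8378^1.6393 ≈ 0.7482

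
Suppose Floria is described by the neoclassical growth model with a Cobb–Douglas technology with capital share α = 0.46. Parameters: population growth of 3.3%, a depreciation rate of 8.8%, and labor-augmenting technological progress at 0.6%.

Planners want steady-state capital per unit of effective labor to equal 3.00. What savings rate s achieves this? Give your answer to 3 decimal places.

s ≈ 0.230

Steady state requires s·f(k) = (n + g + δ)·k, i.e. s·k^α = (n + g + δ)·k.
So s / (n + g + δ) = (k*)^(1−α) = 3.00^0.54 = 1.8099.
Therefore s = 1.8099 × (n + g + δ) = 1.8099 × 0.127 = 0.2299.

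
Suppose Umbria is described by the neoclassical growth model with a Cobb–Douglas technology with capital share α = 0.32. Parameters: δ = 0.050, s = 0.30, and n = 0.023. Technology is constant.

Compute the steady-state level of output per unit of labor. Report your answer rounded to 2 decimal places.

y* ≈ 1.94

Steady state requires s·f(k) = (n + δ)·k, i.e. s·k^α = (n + δ)·k.
Dividing both sides by k: k^(1−α) = s / (n + δ).
k^0.68 = 0.30 / (0.023 + 0.050) = 0.30 / 0.073 = 4.1096
k* = 4.1096^(1/0.68) ≈ 7.9918
y* = (k*)^α = 7.9918^0.32 ≈ 1.9447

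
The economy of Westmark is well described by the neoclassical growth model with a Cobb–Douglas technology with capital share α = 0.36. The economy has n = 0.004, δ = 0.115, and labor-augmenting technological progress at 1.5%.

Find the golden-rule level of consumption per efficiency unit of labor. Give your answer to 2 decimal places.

At the golden rule, f'(k) = n + g + δ, so α·k^(α−1) = n + g + δ and k_gold = (α/(n + g + δ))^(1/(1−α)).
k_gold = (0.36/0.134)^(1/0.64) = 2.6866^1.5625 ≈ 4.6841
c_gold = f(k_gold) − (n + g + δ)·k_gold = 1.7435 − 0.134×4.6841 ≈ 1.1158

c_gold ≈ 1.12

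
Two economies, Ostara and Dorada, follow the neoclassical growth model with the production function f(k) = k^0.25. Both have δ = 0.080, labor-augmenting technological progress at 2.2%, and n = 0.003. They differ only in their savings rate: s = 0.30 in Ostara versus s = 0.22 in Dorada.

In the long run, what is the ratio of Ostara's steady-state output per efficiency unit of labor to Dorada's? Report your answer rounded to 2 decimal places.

Steady-state y* = [s/(n + g + δ)]^(α/(1−α)), so the ratio is [ (s_O/(n + g + δ)_O) / (s_D/(n + g + δ)_D) ]^0.3333.
s_O/(n + g + δ)_O = 0.30/0.105 = 2.8571; s_D/(n + g + δ)_D = 0.22/0.105 = 2.0952.
Ratio = (2.8571/2.0952)^0.3333 = 1.3636^0.3333 ≈ 1.1089

ratio ≈ 1.11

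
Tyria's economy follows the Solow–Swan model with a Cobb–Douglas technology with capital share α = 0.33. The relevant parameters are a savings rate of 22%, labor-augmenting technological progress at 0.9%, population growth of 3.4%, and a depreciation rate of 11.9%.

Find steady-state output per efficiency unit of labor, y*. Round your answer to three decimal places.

At the steady state, Δk = 0, so s·k^α = (n + g + δ)·k.
Dividing both sides by k: k^(1−α) = s / (n + g + δ).
k^0.67 = 0.22 / (0.034 + 0.009 + 0.119) = 0.22 / 0.162 = 1.3580
k* = 1.3580^(1/0.67) ≈ 1.5789
y* = (k*)^α = 1.5789^0.33 ≈ 1.1627

y* ≈ 1.163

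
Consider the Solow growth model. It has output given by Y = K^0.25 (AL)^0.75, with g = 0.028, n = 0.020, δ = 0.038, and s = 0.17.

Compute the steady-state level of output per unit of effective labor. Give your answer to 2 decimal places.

y* = 1.26

At the steady state, Δk = 0, so s·k^α = (n + g + δ)·k.
Dividing both sides by k: k^(1−α) = s / (n + g + δ).
k^0.75 = 0.17 / (0.020 + 0.028 + 0.038) = 0.17 / 0.086 = 1.9767
k* = 1.9767^(1/0.75) ≈ 2.4808
y* = (k*)^α = 2.4808^0.25 ≈ 1.2550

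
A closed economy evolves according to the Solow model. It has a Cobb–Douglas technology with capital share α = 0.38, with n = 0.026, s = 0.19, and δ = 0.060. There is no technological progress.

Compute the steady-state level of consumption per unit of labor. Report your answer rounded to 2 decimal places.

Steady state requires s·f(k) = (n + δ)·k, i.e. s·k^α = (n + δ)·k.
Dividing both sides by k: k^(1−α) = s / (n + δ).
k^0.62 = 0.19 / (0.026 + 0.060) = 0.19 / 0.086 = 2.2093
k* = 2.2093^(1/0.62) ≈ 3.5913
y* = (k*)^α = 3.5913^0.38 ≈ 1.6255
c* = (1 − s)·y* = (1 − 0.19) × 1.6255 ≈ 1.3167

c* ≈ 1.32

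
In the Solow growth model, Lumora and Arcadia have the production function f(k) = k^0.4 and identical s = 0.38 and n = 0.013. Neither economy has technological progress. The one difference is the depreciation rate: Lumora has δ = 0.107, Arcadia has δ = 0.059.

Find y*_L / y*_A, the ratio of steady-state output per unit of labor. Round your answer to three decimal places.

Steady-state y* = [s/(n + δ)]^(α/(1−α)), so the ratio is [ (s_L/(n + δ)_L) / (s_A/(n + δ)_A) ]^0.6667.
s_L/(n + δ)_L = 0.38/0.120 = 3.1667; s_A/(n + δ)_A = 0.38/0.072 = 5.2778.
Ratio = (3.1667/5.2778)^0.6667 = 0.6000^0.6667 ≈ 0.7114

ratio ≈ 0.711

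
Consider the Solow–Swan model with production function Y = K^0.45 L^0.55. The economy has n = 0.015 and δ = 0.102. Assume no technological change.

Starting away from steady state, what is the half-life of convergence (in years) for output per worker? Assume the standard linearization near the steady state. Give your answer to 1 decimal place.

Near the steady state the convergence rate is λ = (1 − α)(n + δ).
λ = (1 − 0.45) × 0.117 = 0.55 × 0.117 = 0.06435
Half-life = ln 2 / λ = 0.6931 / 0.06435 ≈ 10.77 years

t_½ ≈ 10.8 years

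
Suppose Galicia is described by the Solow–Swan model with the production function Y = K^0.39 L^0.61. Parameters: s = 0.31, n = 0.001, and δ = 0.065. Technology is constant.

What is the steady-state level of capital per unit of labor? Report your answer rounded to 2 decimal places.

k* ≈ 12.63

In steady state, investment equals break-even investment: s·k^α = (n + δ)·k.
Dividing both sides by k: k^(1−α) = s / (n + δ).
k^0.61 = 0.31 / (0.001 + 0.065) = 0.31 / 0.066 = 4.6970
k* = 4.6970^(1/0.61) ≈ 12.6283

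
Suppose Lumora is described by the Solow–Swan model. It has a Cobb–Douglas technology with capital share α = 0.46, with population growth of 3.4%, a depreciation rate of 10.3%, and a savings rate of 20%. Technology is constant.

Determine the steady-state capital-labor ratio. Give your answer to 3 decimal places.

k* = 2.015

In steady state, investment equals break-even investment: s·k^α = (n + δ)·k.
Dividing both sides by k: k^(1−α) = s / (n + δ).
k^0.54 = 0.20 / (0.034 + 0.103) = 0.20 / 0.137 = 1.4599
k* = 1.4599^(1/0.54) ≈ 2.0151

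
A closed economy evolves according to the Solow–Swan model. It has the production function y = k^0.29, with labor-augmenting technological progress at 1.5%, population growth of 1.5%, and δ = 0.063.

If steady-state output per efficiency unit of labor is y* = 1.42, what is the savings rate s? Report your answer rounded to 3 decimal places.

s ≈ 0.219

At the steady state, Δk = 0, so s·k^α = (n + g + δ)·k.
Since y* = [s/(n + g + δ)]^(α/(1−α)), we have s/(n + g + δ) = (y*)^((1−α)/α) = 1.42^2.4483 = 2.3596.
Therefore s = 2.3596 × (n + g + δ) = 2.3596 × 0.093 = 0.2194.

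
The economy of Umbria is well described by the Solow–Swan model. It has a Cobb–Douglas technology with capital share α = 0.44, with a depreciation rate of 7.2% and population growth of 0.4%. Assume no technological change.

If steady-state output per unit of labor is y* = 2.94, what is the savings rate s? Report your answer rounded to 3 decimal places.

s ≈ 0.300

In steady state, investment equals break-even investment: s·k^α = (n + δ)·k.
Since y* = [s/(n + δ)]^(α/(1−α)), we have s/(n + δ) = (y*)^((1−α)/α) = 2.94^1.2727 = 3.9452.
Therefore s = 3.9452 × (n + δ) = 3.9452 × 0.076 = 0.2998.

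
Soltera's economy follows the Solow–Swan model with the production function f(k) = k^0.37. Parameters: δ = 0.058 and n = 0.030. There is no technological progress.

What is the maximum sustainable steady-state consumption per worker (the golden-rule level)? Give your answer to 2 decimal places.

At the golden rule, f'(k) = n + δ, so α·k^(α−1) = n + δ and k_gold = (α/(n + δ))^(1/(1−α)).
k_gold = (0.37/0.088)^(1/0.63) = 4.2045^1.5873 ≈ 9.7729
c_gold = f(k_gold) − (n + δ)·k_gold = 2.3244 − 0.088×9.7729 ≈ 1.4644

c_gold ≈ 1.46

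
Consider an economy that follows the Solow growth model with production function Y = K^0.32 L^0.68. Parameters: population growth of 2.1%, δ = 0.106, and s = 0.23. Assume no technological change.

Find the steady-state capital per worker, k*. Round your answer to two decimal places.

Steady state requires s·f(k) = (n + δ)·k, i.e. s·k^α = (n + δ)·k.
Dividing both sides by k: k^(1−α) = s / (n + δ).
k^0.68 = 0.23 / (0.021 + 0.106) = 0.23 / 0.127 = 1.8110
k* = 1.8110^(1/0.68) ≈ 2.3949

k* = 2.39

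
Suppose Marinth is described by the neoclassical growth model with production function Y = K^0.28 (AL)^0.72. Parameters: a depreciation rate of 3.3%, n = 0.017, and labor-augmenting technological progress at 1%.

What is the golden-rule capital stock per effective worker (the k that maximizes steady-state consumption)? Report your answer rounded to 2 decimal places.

k_gold ≈ 8.50

The golden rule sets f'(k) = n + g + δ, i.e. α·k^(α−1) = n + g + δ.
So k^(1−α) = α / (n + g + δ) = 0.28 / 0.060 = 4.6667.
k_gold = 4.6667^(1/0.72) ≈ 8.4953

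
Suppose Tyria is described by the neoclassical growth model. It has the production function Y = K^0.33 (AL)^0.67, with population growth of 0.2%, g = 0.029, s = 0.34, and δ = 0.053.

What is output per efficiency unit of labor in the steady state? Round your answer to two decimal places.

y* = 1.99

Steady state requires s·f(k) = (n + g + δ)·k, i.e. s·k^α = (n + g + δ)·k.
Dividing both sides by k: k^(1−α) = s / (n + g + δ).
k^0.67 = 0.34 / (0.002 + 0.029 + 0.053) = 0.34 / 0.084 = 4.0476
k* = 4.0476^(1/0.67) ≈ 8.0587
y* = (k*)^α = 8.0587^0.33 ≈ 1.9910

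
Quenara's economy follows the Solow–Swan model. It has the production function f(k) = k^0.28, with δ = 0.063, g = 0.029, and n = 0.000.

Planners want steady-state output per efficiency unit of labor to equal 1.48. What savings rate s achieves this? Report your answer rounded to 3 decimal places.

At the steady state, Δk = 0, so s·k^α = (n + g + δ)·k.
Since y* = [s/(n + g + δ)]^(α/(1−α)), we have s/(n + g + δ) = (y*)^((1−α)/α) = 1.48^2.5714 = 2.7404.
Therefore s = 2.7404 × (n + g + δ) = 2.7404 × 0.092 = 0.2521.

s ≈ 0.252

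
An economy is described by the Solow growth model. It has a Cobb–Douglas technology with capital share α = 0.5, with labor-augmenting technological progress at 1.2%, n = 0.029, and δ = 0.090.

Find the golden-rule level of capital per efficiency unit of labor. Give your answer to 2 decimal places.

The golden rule sets f'(k) = n + g + δ, i.e. α·k^(α−1) = n + g + δ.
So k^(1−α) = α / (n + g + δ) = 0.5 / 0.131 = 3.8168.
k_gold = 3.8168^(1/0.5) ≈ 14.5680

k_gold ≈ 14.57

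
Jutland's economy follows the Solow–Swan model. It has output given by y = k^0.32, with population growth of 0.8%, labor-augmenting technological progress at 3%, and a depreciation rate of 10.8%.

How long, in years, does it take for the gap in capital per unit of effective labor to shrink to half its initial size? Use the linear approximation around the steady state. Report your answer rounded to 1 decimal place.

about 7.0 years

Near the steady state the convergence rate is λ = (1 − α)(n + g + δ).
λ = (1 − 0.32) × 0.146 = 0.68 × 0.146 = 0.09928
Half-life = ln 2 / λ = 0.6931 / 0.09928 ≈ 6.98 years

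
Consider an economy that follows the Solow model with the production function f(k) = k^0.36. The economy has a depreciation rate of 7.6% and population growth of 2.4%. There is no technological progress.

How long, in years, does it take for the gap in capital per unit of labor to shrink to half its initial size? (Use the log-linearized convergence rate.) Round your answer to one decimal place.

about 10.8 years

Near the steady state the convergence rate is λ = (1 − α)(n + δ).
λ = (1 − 0.36) × 0.100 = 0.64 × 0.100 = 0.0640
Half-life = ln 2 / λ = 0.6931 / 0.0640 ≈ 10.83 years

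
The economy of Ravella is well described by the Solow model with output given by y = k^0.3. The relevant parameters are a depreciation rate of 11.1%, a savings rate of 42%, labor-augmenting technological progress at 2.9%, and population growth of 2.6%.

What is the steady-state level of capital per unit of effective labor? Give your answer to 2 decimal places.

k* = 3.77

At the steady state, Δk = 0, so s·k^α = (n + g + δ)·k.
Rearranging, k^(1−α) = s / (n + g + δ).
k^0.7 = 0.42 / (0.026 + 0.029 + 0.111) = 0.42 / 0.166 = 2.5301
k* = 2.5301^(1/0.7) ≈ 3.7663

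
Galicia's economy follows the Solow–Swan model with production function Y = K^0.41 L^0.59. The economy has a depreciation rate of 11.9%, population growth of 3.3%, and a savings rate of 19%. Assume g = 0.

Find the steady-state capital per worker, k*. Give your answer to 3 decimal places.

k* = 1.460

In steady state, investment equals break-even investment: s·k^α = (n + δ)·k.
Dividing both sides by k: k^(1−α) = s / (n + δ).
k^0.59 = 0.19 / (0.033 + 0.119) = 0.19 / 0.152 = 1.2500
k* = 1.2500^(1/0.59) ≈ 1.4597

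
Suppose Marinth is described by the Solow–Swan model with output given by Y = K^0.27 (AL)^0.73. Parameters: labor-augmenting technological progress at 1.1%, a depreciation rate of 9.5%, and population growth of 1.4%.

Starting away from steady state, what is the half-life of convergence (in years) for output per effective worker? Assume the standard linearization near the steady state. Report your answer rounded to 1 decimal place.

Near the steady state the convergence rate is λ = (1 − α)(n + g + δ).
λ = (1 − 0.27) × 0.120 = 0.73 × 0.120 = 0.0876
Half-life = ln 2 / λ = 0.6931 / 0.0876 ≈ 7.91 years

about 7.9 years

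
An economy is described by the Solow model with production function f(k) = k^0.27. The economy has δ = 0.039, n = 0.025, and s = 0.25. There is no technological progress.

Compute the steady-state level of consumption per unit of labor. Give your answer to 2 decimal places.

At the steady state, Δk = 0, so s·k^α = (n + δ)·k.
Dividing both sides by k: k^(1−α) = s / (n + δ).
k^0.73 = 0.25 / (0.025 + 0.039) = 0.25 / 0.064 = 3.9063
k* = 3.9063^(1/0.73) ≈ 6.4660
y* = (k*)^α = 6.4660^0.27 ≈ 1.6553
c* = (1 − s)·y* = (1 − 0.25) × 1.6553 ≈ 1.2415

c* = 1.24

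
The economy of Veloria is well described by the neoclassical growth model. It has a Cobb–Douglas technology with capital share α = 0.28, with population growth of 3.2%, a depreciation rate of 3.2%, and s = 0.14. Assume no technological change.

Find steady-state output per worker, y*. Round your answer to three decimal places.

y* = 1.356

Steady state requires s·f(k) = (n + δ)·k, i.e. s·k^α = (n + δ)·k.
Rearranging, k^(1−α) = s / (n + δ).
k^0.72 = 0.14 / (0.032 + 0.032) = 0.14 / 0.064 = 2.1875
k* = 2.1875^(1/0.72) ≈ 2.9659
y* = (k*)^α = 2.9659^0.28 ≈ 1.3558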